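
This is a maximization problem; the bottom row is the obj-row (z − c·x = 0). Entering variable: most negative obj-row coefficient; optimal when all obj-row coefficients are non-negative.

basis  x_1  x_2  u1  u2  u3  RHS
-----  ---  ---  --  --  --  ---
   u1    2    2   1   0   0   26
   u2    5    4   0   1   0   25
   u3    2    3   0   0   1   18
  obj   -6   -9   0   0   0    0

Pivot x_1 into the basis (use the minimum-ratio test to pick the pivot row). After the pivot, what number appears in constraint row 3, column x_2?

Ratio test on column x_1 — row 1: 26/2 = 13; row 2: 25/5 = 5; row 3: 18/2 = 9. Minimum is 5 at row 2 (u2 leaves); pivot element 5.
Divide row 2 by 5; eliminate column x_1 from the other rows.
Row 3 update in column x_2: 3 − 2·(4/5) = 7/5.

7/5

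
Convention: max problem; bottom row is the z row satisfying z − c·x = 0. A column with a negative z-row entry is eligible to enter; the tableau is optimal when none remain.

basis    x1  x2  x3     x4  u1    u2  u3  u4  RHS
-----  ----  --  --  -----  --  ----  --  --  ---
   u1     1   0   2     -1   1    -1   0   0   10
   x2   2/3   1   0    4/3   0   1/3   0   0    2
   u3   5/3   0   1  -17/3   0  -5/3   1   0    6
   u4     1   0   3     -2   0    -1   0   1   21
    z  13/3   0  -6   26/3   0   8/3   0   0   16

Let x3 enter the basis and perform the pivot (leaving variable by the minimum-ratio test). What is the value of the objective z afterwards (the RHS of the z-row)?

Ratio test on column x3 — row 1: 10/2 = 5; row 2: entry 0 ≤ 0; row 3: 6/1 = 6; row 4: 21/3 = 7. Minimum is 5 at row 1 (u1 leaves); pivot element 2.
Pivot on row 1; the z-row RHS becomes 16 − (-6)·5 = 46.

46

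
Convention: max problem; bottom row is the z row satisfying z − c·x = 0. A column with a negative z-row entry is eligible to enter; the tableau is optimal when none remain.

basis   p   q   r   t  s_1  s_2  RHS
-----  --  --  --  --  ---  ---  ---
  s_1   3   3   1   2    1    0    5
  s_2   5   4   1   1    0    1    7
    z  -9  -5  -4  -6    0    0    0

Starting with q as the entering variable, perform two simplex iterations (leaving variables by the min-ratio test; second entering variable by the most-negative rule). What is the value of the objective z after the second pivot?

29/3

Ratio test on column q — row 1: 5/3 = 5/3; row 2: 7/4 = 7/4. Minimum is 5/3 at row 1 (s_1 leaves); pivot element 3.
Pivot on row 1; the z-row RHS becomes 0 − (-5)·(5/3) = 25/3.
Next entering variable (most negative z-row entry -4): p.
Ratio test on column p — row 1: (5/3)/1 = 5/3; row 2: (1/3)/1 = 1/3. Minimum is 1/3 at row 2 (s_2 leaves); pivot element 1.
After the second pivot the z-row RHS is 25/3 − (-4)·(1/3) = 29/3.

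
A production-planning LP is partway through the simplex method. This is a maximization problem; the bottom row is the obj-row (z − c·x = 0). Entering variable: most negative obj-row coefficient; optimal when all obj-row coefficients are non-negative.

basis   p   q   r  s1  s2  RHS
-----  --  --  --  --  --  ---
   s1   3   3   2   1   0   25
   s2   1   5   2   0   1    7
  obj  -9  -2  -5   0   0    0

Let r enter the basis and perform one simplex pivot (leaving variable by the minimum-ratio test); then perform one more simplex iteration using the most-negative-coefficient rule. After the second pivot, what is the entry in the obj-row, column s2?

9

Ratio test on column r — row 1: 25/2 = 25/2; row 2: 7/2 = 7/2. Minimum is 7/2 at row 2 (s2 leaves); pivot element 2.
Divide row 2 by 2; eliminate column r from the other rows.
Second iteration: most negative obj-row entry is -13/2 in column p, so p enters.
Ratio test on column p — row 1: 18/2 = 9; row 2: (7/2)/(1/2) = 7. Minimum is 7 at row 2 (r leaves); pivot element 1/2.
Divide row 2 by 1/2; eliminate column p from the other rows.
After both pivots, the entry at the obj-row, column s2 is 9.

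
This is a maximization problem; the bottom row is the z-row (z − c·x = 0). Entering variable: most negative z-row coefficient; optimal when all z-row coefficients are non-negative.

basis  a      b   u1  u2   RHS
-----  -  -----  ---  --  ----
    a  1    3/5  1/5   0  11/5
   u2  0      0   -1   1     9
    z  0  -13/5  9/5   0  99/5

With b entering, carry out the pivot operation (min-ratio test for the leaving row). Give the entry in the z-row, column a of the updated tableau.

13/3

Ratio test on column b — row 1: (11/5)/(3/5) = 11/3; row 2: entry 0 ≤ 0. Minimum is 11/3 at row 1 (a leaves); pivot element 3/5.
Divide row 1 by 3/5; eliminate column b from the other rows.
z-row update in column a: 0 − (-13/5)·(5/3) = 13/3.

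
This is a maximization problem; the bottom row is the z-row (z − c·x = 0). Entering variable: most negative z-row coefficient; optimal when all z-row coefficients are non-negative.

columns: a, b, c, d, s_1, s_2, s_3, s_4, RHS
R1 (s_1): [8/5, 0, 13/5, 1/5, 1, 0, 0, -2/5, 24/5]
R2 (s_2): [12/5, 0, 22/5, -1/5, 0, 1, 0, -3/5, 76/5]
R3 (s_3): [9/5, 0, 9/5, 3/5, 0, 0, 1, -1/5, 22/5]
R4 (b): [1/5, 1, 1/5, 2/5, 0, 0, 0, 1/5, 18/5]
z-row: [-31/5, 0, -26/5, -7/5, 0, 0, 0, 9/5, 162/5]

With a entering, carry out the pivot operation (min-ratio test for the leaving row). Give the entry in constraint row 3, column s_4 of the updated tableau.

Ratio test on column a — row 1: (24/5)/(8/5) = 3; row 2: (76/5)/(12/5) = 19/3; row 3: (22/5)/(9/5) = 22/9; row 4: (18/5)/(1/5) = 18. Minimum is 22/9 at row 3 (s_3 leaves); pivot element 9/5.
Divide row 3 by 9/5; eliminate column a from the other rows.
In the new row 3, the s_4 entry is the old entry divided by the pivot: (-1/5)/(9/5) = -1/9.

-1/9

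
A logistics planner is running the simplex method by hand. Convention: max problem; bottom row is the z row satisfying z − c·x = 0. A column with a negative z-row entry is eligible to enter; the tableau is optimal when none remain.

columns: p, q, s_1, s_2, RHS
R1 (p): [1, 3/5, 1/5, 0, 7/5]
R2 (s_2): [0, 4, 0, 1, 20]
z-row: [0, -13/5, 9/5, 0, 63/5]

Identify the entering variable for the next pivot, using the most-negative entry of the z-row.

q

Negative z-row entries: q: -13/5.
The most negative is -13/5 in column q, so q enters.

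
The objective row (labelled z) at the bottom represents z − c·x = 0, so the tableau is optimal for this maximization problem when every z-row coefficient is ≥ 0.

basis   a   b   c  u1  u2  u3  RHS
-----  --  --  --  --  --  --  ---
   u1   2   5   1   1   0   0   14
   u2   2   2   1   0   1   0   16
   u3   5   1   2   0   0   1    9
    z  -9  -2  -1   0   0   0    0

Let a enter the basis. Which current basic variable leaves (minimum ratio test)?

Column a entries and ratios — u1: 14/2 = 7; u2: 16/2 = 8; u3: 9/5 = 9/5.
Smallest ratio is 9/5 in the row of u3, so u3 leaves.

u3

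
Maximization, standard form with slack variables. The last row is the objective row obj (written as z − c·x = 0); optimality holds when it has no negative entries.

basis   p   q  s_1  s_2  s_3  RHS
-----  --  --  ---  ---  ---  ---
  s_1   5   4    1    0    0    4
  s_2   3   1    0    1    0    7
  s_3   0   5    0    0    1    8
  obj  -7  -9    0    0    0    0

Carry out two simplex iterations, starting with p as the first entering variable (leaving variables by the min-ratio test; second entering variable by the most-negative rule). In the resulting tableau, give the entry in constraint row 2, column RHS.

Ratio test on column p — row 1: 4/5 = 4/5; row 2: 7/3 = 7/3; row 3: entry 0 ≤ 0. Minimum is 4/5 at row 1 (s_1 leaves); pivot element 5.
Divide row 1 by 5; eliminate column p from the other rows.
Second iteration: most negative obj-row entry is -17/5 in column q, so q enters.
Ratio test on column q — row 1: (4/5)/(4/5) = 1; row 2: entry -7/5 ≤ 0; row 3: 8/5 = 8/5. Minimum is 1 at row 1 (p leaves); pivot element 4/5.
Divide row 1 by 4/5; eliminate column q from the other rows.
After both pivots, the entry at constraint row 2, column RHS is 6.

6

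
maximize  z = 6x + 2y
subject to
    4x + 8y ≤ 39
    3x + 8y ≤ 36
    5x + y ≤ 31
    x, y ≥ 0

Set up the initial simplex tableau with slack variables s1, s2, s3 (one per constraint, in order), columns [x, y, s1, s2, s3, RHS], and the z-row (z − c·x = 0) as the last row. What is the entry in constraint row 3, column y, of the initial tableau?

Constraint 3 has coefficient 1 on y.

1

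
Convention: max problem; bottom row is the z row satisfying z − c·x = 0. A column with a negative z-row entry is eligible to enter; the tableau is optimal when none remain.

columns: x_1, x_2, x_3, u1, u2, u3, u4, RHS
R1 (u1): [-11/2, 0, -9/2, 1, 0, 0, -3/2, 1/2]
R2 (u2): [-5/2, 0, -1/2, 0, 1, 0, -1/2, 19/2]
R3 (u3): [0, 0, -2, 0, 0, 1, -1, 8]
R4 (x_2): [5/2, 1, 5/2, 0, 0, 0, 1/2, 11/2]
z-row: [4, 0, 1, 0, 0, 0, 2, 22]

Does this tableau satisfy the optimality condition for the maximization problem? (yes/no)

Every z-row coefficient is ≥ 0, so the tableau is optimal.

yes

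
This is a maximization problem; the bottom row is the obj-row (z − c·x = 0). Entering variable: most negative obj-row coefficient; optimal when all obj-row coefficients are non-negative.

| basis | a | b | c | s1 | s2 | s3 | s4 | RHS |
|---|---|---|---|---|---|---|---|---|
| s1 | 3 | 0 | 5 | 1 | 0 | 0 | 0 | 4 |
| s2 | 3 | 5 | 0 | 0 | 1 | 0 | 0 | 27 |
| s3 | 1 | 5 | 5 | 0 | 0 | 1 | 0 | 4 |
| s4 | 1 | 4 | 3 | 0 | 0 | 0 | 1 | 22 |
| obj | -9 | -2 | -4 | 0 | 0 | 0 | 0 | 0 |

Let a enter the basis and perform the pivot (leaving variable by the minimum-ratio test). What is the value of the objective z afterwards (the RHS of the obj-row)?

12

Ratio test on column a — row 1: 4/3 = 4/3; row 2: 27/3 = 9; row 3: 4/1 = 4; row 4: 22/1 = 22. Minimum is 4/3 at row 1 (s1 leaves); pivot element 3.
Pivot on row 1; the obj-row RHS becomes 0 − (-9)·(4/3) = 12.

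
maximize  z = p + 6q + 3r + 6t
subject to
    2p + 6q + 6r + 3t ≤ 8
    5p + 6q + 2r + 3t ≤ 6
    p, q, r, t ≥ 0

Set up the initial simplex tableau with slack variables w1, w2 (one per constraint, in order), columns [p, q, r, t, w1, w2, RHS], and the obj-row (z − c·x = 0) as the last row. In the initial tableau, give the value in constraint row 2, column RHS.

6

The RHS of constraint 2 is b_2 = 6.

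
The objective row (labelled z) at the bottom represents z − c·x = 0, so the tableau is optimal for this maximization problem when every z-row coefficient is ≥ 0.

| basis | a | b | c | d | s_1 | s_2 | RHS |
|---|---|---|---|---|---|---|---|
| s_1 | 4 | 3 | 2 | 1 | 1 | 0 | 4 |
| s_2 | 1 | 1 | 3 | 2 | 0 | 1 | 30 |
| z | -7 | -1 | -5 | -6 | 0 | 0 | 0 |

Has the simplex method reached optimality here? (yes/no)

no

The z-row has a negative entry -7 in column a, so it is not optimal.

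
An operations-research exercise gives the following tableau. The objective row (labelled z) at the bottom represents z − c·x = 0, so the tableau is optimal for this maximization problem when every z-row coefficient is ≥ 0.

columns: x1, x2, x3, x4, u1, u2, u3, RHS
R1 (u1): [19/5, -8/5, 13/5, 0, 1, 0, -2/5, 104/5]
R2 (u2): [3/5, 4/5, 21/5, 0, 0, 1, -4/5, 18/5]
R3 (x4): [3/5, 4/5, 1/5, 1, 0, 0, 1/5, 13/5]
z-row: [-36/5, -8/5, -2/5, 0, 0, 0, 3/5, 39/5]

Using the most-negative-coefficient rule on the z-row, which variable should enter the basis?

Negative z-row entries: x1: -36/5, x2: -8/5, x3: -2/5.
The most negative is -36/5 in column x1, so x1 enters.

x1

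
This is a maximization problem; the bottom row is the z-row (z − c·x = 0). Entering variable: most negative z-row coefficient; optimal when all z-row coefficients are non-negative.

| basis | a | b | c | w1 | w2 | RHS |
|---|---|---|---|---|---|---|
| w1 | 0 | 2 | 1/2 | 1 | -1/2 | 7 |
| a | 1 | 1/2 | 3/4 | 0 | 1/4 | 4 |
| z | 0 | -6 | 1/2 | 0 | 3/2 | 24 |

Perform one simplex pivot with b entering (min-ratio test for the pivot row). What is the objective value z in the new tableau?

Ratio test on column b — row 1: 7/2 = 7/2; row 2: 4/(1/2) = 8. Minimum is 7/2 at row 1 (w1 leaves); pivot element 2.
Pivot on row 1; the z-row RHS becomes 24 − (-6)·(7/2) = 45.

45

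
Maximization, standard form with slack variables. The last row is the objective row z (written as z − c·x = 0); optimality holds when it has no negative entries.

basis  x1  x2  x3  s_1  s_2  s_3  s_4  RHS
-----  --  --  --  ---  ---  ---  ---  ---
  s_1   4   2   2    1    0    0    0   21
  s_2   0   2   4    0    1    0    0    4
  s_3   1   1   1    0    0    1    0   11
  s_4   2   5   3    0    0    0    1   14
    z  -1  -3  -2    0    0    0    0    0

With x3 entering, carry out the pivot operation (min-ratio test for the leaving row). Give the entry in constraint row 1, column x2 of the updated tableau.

1

Ratio test on column x3 — row 1: 21/2 = 21/2; row 2: 4/4 = 1; row 3: 11/1 = 11; row 4: 14/3 = 14/3. Minimum is 1 at row 2 (s_2 leaves); pivot element 4.
Divide row 2 by 4; eliminate column x3 from the other rows.
Row 1 update in column x2: 2 − 2·(1/2) = 1.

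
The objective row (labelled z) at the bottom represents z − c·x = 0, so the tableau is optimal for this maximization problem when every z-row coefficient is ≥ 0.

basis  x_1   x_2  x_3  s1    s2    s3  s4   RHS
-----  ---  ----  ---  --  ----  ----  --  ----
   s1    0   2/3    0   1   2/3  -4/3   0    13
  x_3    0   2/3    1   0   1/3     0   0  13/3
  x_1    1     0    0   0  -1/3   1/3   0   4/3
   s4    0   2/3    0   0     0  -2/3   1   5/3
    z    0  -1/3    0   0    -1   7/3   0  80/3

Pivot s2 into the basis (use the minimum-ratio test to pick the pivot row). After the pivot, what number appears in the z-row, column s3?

7/3

Ratio test on column s2 — row 1: 13/(2/3) = 39/2; row 2: (13/3)/(1/3) = 13; row 3: entry -1/3 ≤ 0; row 4: entry 0 ≤ 0. Minimum is 13 at row 2 (x_3 leaves); pivot element 1/3.
Divide row 2 by 1/3; eliminate column s2 from the other rows.
z-row update in column s3: 7/3 − (-1)·0 = 7/3.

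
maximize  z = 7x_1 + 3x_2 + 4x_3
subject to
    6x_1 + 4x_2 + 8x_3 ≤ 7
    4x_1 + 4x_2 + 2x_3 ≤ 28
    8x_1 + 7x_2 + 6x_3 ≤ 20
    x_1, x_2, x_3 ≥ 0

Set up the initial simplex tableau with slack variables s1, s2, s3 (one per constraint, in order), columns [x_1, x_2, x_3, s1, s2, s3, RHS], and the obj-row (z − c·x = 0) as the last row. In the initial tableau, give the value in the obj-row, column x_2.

-3

The obj-row carries the negated objective coefficients: the x_2 entry is -3.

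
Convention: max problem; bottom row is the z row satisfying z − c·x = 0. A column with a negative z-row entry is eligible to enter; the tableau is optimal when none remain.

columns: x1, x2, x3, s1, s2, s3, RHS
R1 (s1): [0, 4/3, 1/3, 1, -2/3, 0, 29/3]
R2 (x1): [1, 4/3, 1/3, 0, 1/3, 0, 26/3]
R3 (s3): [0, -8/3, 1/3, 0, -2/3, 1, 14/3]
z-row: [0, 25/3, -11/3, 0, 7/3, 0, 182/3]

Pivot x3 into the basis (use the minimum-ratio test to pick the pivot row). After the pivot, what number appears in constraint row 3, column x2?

-8

Ratio test on column x3 — row 1: (29/3)/(1/3) = 29; row 2: (26/3)/(1/3) = 26; row 3: (14/3)/(1/3) = 14. Minimum is 14 at row 3 (s3 leaves); pivot element 1/3.
Divide row 3 by 1/3; eliminate column x3 from the other rows.
In the new row 3, the x2 entry is the old entry divided by the pivot: (-8/3)/(1/3) = -8.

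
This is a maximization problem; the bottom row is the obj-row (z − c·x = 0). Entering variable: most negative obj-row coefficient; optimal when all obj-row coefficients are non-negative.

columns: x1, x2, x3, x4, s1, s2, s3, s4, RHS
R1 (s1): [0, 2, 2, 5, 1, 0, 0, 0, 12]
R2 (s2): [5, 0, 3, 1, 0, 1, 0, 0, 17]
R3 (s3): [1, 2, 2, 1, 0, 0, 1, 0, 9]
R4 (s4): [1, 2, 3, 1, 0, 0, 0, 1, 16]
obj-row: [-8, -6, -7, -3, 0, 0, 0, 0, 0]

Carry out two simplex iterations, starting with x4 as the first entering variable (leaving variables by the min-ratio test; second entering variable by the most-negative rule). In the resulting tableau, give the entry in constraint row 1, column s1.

1/5

Ratio test on column x4 — row 1: 12/5 = 12/5; row 2: 17/1 = 17; row 3: 9/1 = 9; row 4: 16/1 = 16. Minimum is 12/5 at row 1 (s1 leaves); pivot element 5.
Divide row 1 by 5; eliminate column x4 from the other rows.
Second iteration: most negative obj-row entry is -8 in column x1, so x1 enters.
Ratio test on column x1 — row 1: entry 0 ≤ 0; row 2: (73/5)/5 = 73/25; row 3: (33/5)/1 = 33/5; row 4: (68/5)/1 = 68/5. Minimum is 73/25 at row 2 (s2 leaves); pivot element 5.
Divide row 2 by 5; eliminate column x1 from the other rows.
After both pivots, the entry at constraint row 1, column s1 is 1/5.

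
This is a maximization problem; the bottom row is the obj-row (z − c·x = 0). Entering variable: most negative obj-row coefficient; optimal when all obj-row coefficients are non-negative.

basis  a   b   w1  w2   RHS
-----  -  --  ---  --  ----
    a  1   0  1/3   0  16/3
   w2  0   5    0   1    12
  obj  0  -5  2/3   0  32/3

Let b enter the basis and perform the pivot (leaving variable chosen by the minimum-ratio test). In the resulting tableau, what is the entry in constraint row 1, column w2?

Ratio test on column b — row 1: entry 0 ≤ 0; row 2: 12/5 = 12/5. Minimum is 12/5 at row 2 (w2 leaves); pivot element 5.
Divide row 2 by 5; eliminate column b from the other rows.
Row 1 update in column w2: 0 − 0·(1/5) = 0.

0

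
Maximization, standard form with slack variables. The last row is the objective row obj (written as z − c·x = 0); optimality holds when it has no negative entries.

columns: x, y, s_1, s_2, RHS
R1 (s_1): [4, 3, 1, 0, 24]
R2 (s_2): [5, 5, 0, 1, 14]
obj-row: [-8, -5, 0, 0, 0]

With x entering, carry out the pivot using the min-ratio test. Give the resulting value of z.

Ratio test on column x — row 1: 24/4 = 6; row 2: 14/5 = 14/5. Minimum is 14/5 at row 2 (s_2 leaves); pivot element 5.
Pivot on row 2; the obj-row RHS becomes 0 − (-8)·(14/5) = 112/5.

112/5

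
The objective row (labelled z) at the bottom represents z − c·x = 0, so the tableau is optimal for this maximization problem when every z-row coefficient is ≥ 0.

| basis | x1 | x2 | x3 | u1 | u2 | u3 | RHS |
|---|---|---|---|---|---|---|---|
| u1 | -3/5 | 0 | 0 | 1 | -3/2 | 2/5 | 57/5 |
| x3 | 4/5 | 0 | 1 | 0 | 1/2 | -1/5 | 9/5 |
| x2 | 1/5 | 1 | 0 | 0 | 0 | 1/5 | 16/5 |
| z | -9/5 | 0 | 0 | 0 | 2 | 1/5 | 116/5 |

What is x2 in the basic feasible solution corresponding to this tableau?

16/5

x2 is basic (row 3); its value is the RHS of that row, 16/5.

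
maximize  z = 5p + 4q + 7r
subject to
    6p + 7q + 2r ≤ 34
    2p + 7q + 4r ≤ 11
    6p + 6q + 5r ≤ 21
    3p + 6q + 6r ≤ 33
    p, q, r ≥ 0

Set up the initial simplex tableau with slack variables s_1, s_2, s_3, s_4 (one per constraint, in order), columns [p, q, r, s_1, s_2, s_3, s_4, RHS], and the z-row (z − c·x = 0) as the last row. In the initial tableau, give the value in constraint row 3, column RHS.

The RHS of constraint 3 is b_3 = 21.

21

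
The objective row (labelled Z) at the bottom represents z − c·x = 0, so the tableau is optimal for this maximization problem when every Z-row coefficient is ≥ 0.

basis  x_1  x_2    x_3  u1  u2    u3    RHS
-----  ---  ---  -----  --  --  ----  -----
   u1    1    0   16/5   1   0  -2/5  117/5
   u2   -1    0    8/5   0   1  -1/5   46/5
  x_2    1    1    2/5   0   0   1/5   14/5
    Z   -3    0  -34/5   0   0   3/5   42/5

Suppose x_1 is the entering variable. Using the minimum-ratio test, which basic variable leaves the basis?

x_2

Column x_1 entries and ratios — u1: (117/5)/1 = 117/5; u2: -1 ≤ 0, skip; x_2: (14/5)/1 = 14/5.
Smallest ratio is 14/5 in the row of x_2, so x_2 leaves.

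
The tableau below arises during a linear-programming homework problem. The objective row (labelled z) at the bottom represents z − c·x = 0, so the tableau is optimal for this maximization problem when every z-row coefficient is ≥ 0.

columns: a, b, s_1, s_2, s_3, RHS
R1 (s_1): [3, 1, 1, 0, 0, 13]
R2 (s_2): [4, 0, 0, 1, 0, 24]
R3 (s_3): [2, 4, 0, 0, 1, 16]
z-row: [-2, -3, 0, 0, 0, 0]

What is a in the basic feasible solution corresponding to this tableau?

0

a is not in the basis, so in the current basic feasible solution a = 0.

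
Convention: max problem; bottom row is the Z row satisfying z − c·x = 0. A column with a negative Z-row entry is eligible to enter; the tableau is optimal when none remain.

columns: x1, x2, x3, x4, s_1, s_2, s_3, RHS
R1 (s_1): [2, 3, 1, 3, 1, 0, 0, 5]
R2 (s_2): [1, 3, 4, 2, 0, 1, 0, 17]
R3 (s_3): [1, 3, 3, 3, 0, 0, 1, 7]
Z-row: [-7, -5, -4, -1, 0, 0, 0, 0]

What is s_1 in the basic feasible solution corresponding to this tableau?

5

s_1 is basic (row 1); its value is the RHS of that row, 5.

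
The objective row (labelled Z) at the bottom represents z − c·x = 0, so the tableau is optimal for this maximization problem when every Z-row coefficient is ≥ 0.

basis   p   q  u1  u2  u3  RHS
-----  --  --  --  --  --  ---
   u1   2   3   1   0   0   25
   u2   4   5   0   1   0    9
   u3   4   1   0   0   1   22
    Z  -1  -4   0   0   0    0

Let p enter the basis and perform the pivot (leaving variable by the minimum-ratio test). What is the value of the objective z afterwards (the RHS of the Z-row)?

Ratio test on column p — row 1: 25/2 = 25/2; row 2: 9/4 = 9/4; row 3: 22/4 = 11/2. Minimum is 9/4 at row 2 (u2 leaves); pivot element 4.
Pivot on row 2; the Z-row RHS becomes 0 − (-1)·(9/4) = 9/4.

9/4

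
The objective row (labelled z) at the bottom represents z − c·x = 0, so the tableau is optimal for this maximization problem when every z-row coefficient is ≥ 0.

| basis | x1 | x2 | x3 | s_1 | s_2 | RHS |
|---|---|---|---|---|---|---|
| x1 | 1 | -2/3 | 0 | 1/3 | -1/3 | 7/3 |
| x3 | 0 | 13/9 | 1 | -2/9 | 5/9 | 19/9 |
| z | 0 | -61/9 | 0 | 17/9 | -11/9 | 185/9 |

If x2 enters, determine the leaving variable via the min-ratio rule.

x3

Column x2 entries and ratios — x1: -2/3 ≤ 0, skip; x3: (19/9)/(13/9) = 19/13.
Smallest ratio is 19/13 in the row of x3, so x3 leaves.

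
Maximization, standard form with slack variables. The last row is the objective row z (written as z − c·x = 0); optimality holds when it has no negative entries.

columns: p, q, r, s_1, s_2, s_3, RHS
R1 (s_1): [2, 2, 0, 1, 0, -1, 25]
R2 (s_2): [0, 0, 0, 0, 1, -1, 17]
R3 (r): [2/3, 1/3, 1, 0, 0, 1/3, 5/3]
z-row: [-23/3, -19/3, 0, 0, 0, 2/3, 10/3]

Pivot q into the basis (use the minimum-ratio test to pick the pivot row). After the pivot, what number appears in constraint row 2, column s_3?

Ratio test on column q — row 1: 25/2 = 25/2; row 2: entry 0 ≤ 0; row 3: (5/3)/(1/3) = 5. Minimum is 5 at row 3 (r leaves); pivot element 1/3.
Divide row 3 by 1/3; eliminate column q from the other rows.
Row 2 update in column s_3: -1 − 0·1 = -1.

-1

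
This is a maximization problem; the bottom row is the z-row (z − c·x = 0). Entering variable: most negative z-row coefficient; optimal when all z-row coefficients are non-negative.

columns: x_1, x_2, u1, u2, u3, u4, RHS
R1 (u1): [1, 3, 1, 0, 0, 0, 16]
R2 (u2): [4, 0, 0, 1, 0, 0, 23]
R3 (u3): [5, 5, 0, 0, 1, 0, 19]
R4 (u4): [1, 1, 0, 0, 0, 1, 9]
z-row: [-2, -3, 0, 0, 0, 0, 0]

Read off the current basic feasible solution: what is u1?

16

u1 is basic (row 1); its value is the RHS of that row, 16.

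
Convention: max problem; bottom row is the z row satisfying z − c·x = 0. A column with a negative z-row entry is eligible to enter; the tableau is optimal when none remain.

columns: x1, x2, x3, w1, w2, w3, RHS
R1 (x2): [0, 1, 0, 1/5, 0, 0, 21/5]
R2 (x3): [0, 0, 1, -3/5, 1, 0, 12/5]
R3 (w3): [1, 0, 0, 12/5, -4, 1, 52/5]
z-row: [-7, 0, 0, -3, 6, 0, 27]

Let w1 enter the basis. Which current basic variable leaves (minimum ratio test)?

Column w1 entries and ratios — x2: (21/5)/(1/5) = 21; x3: -3/5 ≤ 0, skip; w3: (52/5)/(12/5) = 13/3.
Smallest ratio is 13/3 in the row of w3, so w3 leaves.

w3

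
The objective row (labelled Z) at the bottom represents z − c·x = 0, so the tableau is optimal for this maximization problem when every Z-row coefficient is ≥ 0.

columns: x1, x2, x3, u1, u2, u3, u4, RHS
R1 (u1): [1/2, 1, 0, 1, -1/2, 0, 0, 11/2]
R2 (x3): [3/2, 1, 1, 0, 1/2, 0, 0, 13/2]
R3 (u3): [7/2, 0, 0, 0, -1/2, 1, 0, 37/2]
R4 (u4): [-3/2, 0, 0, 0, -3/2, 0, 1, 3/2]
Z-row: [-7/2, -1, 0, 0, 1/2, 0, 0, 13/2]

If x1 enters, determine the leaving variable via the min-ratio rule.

Column x1 entries and ratios — u1: (11/2)/(1/2) = 11; x3: (13/2)/(3/2) = 13/3; u3: (37/2)/(7/2) = 37/7; u4: -3/2 ≤ 0, skip.
Smallest ratio is 13/3 in the row of x3, so x3 leaves.

x3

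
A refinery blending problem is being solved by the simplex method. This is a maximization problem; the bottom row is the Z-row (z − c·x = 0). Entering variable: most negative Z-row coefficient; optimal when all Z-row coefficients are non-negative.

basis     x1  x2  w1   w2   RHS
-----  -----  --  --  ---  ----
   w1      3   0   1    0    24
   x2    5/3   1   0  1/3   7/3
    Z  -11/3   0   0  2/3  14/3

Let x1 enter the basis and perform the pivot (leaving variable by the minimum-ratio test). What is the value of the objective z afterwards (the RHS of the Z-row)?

Ratio test on column x1 — row 1: 24/3 = 8; row 2: (7/3)/(5/3) = 7/5. Minimum is 7/5 at row 2 (x2 leaves); pivot element 5/3.
Pivot on row 2; the Z-row RHS becomes 14/3 − (-11/3)·(7/5) = 49/5.

49/5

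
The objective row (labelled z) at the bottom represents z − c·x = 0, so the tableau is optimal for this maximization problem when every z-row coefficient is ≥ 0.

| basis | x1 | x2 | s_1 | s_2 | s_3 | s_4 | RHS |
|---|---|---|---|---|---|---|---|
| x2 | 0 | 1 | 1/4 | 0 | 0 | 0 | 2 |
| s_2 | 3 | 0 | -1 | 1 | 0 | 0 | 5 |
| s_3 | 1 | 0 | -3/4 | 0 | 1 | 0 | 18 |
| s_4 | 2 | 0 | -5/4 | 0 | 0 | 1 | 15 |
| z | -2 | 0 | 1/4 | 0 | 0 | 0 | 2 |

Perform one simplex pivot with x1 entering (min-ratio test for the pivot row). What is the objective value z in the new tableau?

16/3

Ratio test on column x1 — row 1: entry 0 ≤ 0; row 2: 5/3 = 5/3; row 3: 18/1 = 18; row 4: 15/2 = 15/2. Minimum is 5/3 at row 2 (s_2 leaves); pivot element 3.
Pivot on row 2; the z-row RHS becomes 2 − (-2)·(5/3) = 16/3.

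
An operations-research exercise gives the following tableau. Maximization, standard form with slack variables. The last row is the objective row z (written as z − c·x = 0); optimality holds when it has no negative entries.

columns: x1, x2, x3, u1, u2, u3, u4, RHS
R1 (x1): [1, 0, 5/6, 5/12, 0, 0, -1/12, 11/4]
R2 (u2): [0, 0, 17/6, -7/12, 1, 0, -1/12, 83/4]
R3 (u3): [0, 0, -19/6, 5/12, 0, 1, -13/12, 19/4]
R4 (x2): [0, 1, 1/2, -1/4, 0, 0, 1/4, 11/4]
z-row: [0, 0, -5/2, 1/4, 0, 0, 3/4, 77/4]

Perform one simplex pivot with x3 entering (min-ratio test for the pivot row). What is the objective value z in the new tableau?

Ratio test on column x3 — row 1: (11/4)/(5/6) = 33/10; row 2: (83/4)/(17/6) = 249/34; row 3: entry -19/6 ≤ 0; row 4: (11/4)/(1/2) = 11/2. Minimum is 33/10 at row 1 (x1 leaves); pivot element 5/6.
Pivot on row 1; the z-row RHS becomes 77/4 − (-5/2)·(33/10) = 55/2.

55/2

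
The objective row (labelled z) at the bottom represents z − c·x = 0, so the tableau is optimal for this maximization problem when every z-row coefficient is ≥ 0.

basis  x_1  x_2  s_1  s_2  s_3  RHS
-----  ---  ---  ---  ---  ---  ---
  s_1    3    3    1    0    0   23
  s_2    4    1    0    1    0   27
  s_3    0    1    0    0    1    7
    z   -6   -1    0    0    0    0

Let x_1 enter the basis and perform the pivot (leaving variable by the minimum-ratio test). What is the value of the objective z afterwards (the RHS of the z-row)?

Ratio test on column x_1 — row 1: 23/3 = 23/3; row 2: 27/4 = 27/4; row 3: entry 0 ≤ 0. Minimum is 27/4 at row 2 (s_2 leaves); pivot element 4.
Pivot on row 2; the z-row RHS becomes 0 − (-6)·(27/4) = 81/2.

81/2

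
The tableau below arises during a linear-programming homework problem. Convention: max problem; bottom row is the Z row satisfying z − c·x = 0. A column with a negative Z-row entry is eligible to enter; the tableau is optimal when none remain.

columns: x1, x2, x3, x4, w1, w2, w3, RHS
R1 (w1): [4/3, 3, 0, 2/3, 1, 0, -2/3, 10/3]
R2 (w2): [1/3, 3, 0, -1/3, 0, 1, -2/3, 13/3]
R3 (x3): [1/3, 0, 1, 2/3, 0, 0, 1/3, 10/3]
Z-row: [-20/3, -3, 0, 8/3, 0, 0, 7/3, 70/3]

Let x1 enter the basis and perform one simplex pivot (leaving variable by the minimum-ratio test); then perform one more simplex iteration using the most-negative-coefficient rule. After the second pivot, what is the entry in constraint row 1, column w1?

Ratio test on column x1 — row 1: (10/3)/(4/3) = 5/2; row 2: (13/3)/(1/3) = 13; row 3: (10/3)/(1/3) = 10. Minimum is 5/2 at row 1 (w1 leaves); pivot element 4/3.
Divide row 1 by 4/3; eliminate column x1 from the other rows.
Second iteration: most negative Z-row entry is -1 in column w3, so w3 enters.
Ratio test on column w3 — row 1: entry -1/2 ≤ 0; row 2: entry -1/2 ≤ 0; row 3: (5/2)/(1/2) = 5. Minimum is 5 at row 3 (x3 leaves); pivot element 1/2.
Divide row 3 by 1/2; eliminate column w3 from the other rows.
After both pivots, the entry at constraint row 1, column w1 is 1/2.

1/2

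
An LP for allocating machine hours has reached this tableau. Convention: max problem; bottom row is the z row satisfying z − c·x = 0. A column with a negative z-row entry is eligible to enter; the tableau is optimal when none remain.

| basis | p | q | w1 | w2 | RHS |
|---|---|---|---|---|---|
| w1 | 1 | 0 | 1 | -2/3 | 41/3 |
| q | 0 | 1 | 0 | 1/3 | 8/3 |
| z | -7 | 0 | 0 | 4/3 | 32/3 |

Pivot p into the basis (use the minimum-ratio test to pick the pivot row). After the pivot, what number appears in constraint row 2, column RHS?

Ratio test on column p — row 1: (41/3)/1 = 41/3; row 2: entry 0 ≤ 0. Minimum is 41/3 at row 1 (w1 leaves); pivot element 1.
Divide row 1 by 1; eliminate column p from the other rows.
Row 2 update in column RHS: 8/3 − 0·(41/3) = 8/3.

8/3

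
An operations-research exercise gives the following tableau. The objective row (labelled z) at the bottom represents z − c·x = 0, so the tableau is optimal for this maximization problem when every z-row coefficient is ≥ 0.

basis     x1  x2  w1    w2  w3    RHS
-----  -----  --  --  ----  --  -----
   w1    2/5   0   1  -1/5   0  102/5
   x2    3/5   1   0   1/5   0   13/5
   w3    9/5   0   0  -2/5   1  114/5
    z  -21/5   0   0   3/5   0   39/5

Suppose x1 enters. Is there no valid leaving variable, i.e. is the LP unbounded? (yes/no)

Column x1 has positive entries in row(s) 1, 2, 3, so the ratio test bounds it — not unbounded.

no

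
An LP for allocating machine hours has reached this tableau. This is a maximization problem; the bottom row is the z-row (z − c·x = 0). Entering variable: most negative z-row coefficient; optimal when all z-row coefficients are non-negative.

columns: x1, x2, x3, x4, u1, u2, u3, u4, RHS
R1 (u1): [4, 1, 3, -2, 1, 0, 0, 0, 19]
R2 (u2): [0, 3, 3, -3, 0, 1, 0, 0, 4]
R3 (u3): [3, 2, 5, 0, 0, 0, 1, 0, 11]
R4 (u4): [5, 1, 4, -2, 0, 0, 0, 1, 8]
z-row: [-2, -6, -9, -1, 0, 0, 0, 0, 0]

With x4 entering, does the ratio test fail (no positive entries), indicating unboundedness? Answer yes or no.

Every constraint-row entry in column x4 is ≤ 0, so increasing x4 is unbounded.

yes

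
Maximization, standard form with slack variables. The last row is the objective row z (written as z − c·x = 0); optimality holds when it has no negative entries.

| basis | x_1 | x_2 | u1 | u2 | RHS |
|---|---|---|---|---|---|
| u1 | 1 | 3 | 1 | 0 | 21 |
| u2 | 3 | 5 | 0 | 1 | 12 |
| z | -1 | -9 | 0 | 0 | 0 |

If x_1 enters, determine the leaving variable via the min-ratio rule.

u2

Column x_1 entries and ratios — u1: 21/1 = 21; u2: 12/3 = 4.
Smallest ratio is 4 in the row of u2, so u2 leaves.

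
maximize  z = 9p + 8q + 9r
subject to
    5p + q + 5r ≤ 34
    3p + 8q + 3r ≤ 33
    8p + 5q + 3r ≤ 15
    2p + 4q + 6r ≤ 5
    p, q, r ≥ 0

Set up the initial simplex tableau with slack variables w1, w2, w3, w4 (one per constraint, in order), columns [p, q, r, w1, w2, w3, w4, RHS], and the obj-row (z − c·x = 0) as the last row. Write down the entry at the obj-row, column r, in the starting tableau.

-9

The obj-row carries the negated objective coefficients: the r entry is -9.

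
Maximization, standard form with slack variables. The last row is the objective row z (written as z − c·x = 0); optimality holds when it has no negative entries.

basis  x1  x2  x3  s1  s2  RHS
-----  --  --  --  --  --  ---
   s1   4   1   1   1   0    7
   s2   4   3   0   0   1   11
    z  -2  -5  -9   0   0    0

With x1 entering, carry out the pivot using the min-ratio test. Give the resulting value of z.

Ratio test on column x1 — row 1: 7/4 = 7/4; row 2: 11/4 = 11/4. Minimum is 7/4 at row 1 (s1 leaves); pivot element 4.
Pivot on row 1; the z-row RHS becomes 0 − (-2)·(7/4) = 7/2.

7/2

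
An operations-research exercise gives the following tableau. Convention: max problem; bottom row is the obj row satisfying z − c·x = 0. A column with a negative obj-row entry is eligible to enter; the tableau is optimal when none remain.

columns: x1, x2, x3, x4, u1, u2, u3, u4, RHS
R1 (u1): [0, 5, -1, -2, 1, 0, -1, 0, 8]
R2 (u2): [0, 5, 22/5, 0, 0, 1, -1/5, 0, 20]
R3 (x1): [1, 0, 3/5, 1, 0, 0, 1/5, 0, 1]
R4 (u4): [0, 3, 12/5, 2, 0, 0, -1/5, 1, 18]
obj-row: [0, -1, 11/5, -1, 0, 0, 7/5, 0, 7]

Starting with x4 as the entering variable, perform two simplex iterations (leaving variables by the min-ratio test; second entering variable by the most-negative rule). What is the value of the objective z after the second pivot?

10

Ratio test on column x4 — row 1: entry -2 ≤ 0; row 2: entry 0 ≤ 0; row 3: 1/1 = 1; row 4: 18/2 = 9. Minimum is 1 at row 3 (x1 leaves); pivot element 1.
Pivot on row 3; the obj-row RHS becomes 7 − (-1)·1 = 8.
Next entering variable (most negative obj-row entry -1): x2.
Ratio test on column x2 — row 1: 10/5 = 2; row 2: 20/5 = 4; row 3: entry 0 ≤ 0; row 4: 16/3 = 16/3. Minimum is 2 at row 1 (u1 leaves); pivot element 5.
After the second pivot the obj-row RHS is 8 − (-1)·2 = 10.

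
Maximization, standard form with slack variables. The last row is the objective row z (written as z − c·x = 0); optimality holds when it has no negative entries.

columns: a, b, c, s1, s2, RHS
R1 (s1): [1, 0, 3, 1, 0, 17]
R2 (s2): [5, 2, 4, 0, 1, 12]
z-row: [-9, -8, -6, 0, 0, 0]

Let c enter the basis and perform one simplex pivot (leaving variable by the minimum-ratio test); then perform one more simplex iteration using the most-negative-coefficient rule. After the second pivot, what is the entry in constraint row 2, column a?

Ratio test on column c — row 1: 17/3 = 17/3; row 2: 12/4 = 3. Minimum is 3 at row 2 (s2 leaves); pivot element 4.
Divide row 2 by 4; eliminate column c from the other rows.
Second iteration: most negative z-row entry is -5 in column b, so b enters.
Ratio test on column b — row 1: entry -3/2 ≤ 0; row 2: 3/(1/2) = 6. Minimum is 6 at row 2 (c leaves); pivot element 1/2.
Divide row 2 by 1/2; eliminate column b from the other rows.
After both pivots, the entry at constraint row 2, column a is 5/2.

5/2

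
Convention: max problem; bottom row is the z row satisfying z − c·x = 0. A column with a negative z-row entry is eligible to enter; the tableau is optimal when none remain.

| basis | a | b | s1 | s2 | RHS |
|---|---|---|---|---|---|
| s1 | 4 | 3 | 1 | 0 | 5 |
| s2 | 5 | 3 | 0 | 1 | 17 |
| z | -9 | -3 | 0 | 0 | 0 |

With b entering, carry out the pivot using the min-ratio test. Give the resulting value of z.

Ratio test on column b — row 1: 5/3 = 5/3; row 2: 17/3 = 17/3. Minimum is 5/3 at row 1 (s1 leaves); pivot element 3.
Pivot on row 1; the z-row RHS becomes 0 − (-3)·(5/3) = 5.

5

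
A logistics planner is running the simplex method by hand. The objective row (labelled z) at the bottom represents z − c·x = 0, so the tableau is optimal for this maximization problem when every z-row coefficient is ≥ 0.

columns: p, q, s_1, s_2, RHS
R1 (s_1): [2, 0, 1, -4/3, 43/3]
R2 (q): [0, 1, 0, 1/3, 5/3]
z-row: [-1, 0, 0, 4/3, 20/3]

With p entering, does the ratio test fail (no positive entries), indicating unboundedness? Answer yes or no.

no

Column p has positive entries in row(s) 1, so the ratio test bounds it — not unbounded.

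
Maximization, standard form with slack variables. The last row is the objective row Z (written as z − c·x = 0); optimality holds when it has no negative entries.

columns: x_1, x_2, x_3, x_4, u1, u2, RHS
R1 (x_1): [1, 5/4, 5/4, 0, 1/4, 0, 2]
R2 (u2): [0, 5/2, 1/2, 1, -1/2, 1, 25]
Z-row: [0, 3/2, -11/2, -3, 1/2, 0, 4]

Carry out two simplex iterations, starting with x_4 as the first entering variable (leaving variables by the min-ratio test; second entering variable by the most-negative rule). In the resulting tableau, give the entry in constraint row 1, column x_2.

Ratio test on column x_4 — row 1: entry 0 ≤ 0; row 2: 25/1 = 25. Minimum is 25 at row 2 (u2 leaves); pivot element 1.
Divide row 2 by 1; eliminate column x_4 from the other rows.
Second iteration: most negative Z-row entry is -4 in column x_3, so x_3 enters.
Ratio test on column x_3 — row 1: 2/(5/4) = 8/5; row 2: 25/(1/2) = 50. Minimum is 8/5 at row 1 (x_1 leaves); pivot element 5/4.
Divide row 1 by 5/4; eliminate column x_3 from the other rows.
After both pivots, the entry at constraint row 1, column x_2 is 1.

1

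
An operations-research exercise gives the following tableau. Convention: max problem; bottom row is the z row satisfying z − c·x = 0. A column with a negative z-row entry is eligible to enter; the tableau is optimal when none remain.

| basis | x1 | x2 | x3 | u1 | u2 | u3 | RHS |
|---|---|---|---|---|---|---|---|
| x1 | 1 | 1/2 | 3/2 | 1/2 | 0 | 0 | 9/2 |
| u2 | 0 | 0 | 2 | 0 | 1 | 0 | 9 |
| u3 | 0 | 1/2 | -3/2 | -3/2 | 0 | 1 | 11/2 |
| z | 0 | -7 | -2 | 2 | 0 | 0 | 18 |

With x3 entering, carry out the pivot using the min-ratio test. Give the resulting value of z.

24

Ratio test on column x3 — row 1: (9/2)/(3/2) = 3; row 2: 9/2 = 9/2; row 3: entry -3/2 ≤ 0. Minimum is 3 at row 1 (x1 leaves); pivot element 3/2.
Pivot on row 1; the z-row RHS becomes 18 − (-2)·3 = 24.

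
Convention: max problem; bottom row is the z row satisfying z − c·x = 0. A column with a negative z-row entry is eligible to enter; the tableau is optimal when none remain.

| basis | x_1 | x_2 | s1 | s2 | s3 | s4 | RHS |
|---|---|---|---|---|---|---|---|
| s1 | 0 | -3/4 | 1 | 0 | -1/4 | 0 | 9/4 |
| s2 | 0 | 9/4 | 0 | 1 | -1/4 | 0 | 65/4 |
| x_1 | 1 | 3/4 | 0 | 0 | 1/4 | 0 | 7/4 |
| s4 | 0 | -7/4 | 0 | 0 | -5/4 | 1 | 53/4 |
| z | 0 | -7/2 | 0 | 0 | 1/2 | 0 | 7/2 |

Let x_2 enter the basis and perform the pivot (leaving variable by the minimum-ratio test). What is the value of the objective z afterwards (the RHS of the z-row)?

35/3

Ratio test on column x_2 — row 1: entry -3/4 ≤ 0; row 2: (65/4)/(9/4) = 65/9; row 3: (7/4)/(3/4) = 7/3; row 4: entry -7/4 ≤ 0. Minimum is 7/3 at row 3 (x_1 leaves); pivot element 3/4.
Pivot on row 3; the z-row RHS becomes 7/2 − (-7/2)·(7/3) = 35/3.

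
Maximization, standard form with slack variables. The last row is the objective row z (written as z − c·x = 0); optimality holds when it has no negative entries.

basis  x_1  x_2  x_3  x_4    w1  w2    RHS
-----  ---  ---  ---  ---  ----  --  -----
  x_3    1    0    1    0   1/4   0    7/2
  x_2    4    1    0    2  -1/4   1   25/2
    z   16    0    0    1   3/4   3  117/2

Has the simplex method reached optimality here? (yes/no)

Every z-row coefficient is ≥ 0, so the tableau is optimal.

yes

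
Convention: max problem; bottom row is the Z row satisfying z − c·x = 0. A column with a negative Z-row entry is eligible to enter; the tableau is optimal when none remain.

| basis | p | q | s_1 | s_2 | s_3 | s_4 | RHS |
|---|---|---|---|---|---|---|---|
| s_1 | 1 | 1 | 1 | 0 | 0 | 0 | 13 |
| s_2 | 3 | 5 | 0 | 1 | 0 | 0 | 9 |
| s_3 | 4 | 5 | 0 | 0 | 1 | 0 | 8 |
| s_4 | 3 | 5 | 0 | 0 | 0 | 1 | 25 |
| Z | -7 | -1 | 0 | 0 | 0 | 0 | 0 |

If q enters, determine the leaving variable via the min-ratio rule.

s_3

Column q entries and ratios — s_1: 13/1 = 13; s_2: 9/5 = 9/5; s_3: 8/5 = 8/5; s_4: 25/5 = 5.
Smallest ratio is 8/5 in the row of s_3, so s_3 leaves.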